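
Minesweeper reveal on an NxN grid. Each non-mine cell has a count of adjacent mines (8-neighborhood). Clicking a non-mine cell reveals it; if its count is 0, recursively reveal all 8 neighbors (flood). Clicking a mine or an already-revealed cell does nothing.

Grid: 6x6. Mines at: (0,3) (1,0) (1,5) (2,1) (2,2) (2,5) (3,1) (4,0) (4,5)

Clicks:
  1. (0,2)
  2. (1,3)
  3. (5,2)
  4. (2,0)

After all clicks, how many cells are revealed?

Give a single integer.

Click 1 (0,2) count=1: revealed 1 new [(0,2)] -> total=1
Click 2 (1,3) count=2: revealed 1 new [(1,3)] -> total=2
Click 3 (5,2) count=0: revealed 11 new [(3,2) (3,3) (3,4) (4,1) (4,2) (4,3) (4,4) (5,1) (5,2) (5,3) (5,4)] -> total=13
Click 4 (2,0) count=3: revealed 1 new [(2,0)] -> total=14

Answer: 14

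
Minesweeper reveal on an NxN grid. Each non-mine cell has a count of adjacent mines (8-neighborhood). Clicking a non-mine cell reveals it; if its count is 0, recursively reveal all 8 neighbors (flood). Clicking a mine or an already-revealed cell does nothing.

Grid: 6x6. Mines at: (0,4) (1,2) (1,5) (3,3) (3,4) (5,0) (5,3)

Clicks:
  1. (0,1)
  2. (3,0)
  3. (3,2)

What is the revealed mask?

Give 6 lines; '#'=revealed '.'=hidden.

Answer: ##....
##....
###...
###...
###...
......

Derivation:
Click 1 (0,1) count=1: revealed 1 new [(0,1)] -> total=1
Click 2 (3,0) count=0: revealed 12 new [(0,0) (1,0) (1,1) (2,0) (2,1) (2,2) (3,0) (3,1) (3,2) (4,0) (4,1) (4,2)] -> total=13
Click 3 (3,2) count=1: revealed 0 new [(none)] -> total=13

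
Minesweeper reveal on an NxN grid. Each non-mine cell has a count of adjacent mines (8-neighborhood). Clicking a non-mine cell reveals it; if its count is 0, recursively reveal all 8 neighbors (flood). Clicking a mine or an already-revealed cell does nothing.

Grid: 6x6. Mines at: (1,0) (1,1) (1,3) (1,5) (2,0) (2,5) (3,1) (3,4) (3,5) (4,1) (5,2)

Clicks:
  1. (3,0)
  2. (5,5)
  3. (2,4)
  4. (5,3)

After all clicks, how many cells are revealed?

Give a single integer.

Answer: 8

Derivation:
Click 1 (3,0) count=3: revealed 1 new [(3,0)] -> total=1
Click 2 (5,5) count=0: revealed 6 new [(4,3) (4,4) (4,5) (5,3) (5,4) (5,5)] -> total=7
Click 3 (2,4) count=5: revealed 1 new [(2,4)] -> total=8
Click 4 (5,3) count=1: revealed 0 new [(none)] -> total=8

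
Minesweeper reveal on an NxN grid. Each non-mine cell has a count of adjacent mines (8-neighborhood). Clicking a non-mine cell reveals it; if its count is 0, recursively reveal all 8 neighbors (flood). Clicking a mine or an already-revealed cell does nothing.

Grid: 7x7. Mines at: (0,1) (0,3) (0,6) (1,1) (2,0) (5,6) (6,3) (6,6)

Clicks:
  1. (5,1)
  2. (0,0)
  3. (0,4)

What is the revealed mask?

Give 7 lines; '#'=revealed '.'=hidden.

Click 1 (5,1) count=0: revealed 34 new [(1,2) (1,3) (1,4) (1,5) (1,6) (2,1) (2,2) (2,3) (2,4) (2,5) (2,6) (3,0) (3,1) (3,2) (3,3) (3,4) (3,5) (3,6) (4,0) (4,1) (4,2) (4,3) (4,4) (4,5) (4,6) (5,0) (5,1) (5,2) (5,3) (5,4) (5,5) (6,0) (6,1) (6,2)] -> total=34
Click 2 (0,0) count=2: revealed 1 new [(0,0)] -> total=35
Click 3 (0,4) count=1: revealed 1 new [(0,4)] -> total=36

Answer: #...#..
..#####
.######
#######
#######
######.
###....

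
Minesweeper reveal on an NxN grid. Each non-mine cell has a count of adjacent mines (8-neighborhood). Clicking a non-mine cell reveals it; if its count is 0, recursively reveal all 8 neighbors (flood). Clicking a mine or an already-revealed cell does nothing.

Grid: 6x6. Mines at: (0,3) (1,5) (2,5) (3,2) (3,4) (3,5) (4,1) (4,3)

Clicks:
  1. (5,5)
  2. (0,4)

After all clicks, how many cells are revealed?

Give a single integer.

Click 1 (5,5) count=0: revealed 4 new [(4,4) (4,5) (5,4) (5,5)] -> total=4
Click 2 (0,4) count=2: revealed 1 new [(0,4)] -> total=5

Answer: 5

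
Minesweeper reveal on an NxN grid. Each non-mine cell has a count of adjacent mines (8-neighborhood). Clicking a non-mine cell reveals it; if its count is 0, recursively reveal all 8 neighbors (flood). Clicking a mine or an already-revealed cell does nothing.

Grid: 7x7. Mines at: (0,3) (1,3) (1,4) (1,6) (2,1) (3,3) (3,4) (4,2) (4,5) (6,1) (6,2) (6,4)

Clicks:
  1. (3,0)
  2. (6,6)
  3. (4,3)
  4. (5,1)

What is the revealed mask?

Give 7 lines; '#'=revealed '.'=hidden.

Click 1 (3,0) count=1: revealed 1 new [(3,0)] -> total=1
Click 2 (6,6) count=0: revealed 4 new [(5,5) (5,6) (6,5) (6,6)] -> total=5
Click 3 (4,3) count=3: revealed 1 new [(4,3)] -> total=6
Click 4 (5,1) count=3: revealed 1 new [(5,1)] -> total=7

Answer: .......
.......
.......
#......
...#...
.#...##
.....##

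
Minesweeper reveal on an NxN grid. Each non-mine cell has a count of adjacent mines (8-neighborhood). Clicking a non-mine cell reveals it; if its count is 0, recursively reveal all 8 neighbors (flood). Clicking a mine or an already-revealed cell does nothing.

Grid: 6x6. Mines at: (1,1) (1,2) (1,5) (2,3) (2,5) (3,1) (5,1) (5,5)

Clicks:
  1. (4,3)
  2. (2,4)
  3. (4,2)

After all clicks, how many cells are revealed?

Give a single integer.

Answer: 10

Derivation:
Click 1 (4,3) count=0: revealed 9 new [(3,2) (3,3) (3,4) (4,2) (4,3) (4,4) (5,2) (5,3) (5,4)] -> total=9
Click 2 (2,4) count=3: revealed 1 new [(2,4)] -> total=10
Click 3 (4,2) count=2: revealed 0 new [(none)] -> total=10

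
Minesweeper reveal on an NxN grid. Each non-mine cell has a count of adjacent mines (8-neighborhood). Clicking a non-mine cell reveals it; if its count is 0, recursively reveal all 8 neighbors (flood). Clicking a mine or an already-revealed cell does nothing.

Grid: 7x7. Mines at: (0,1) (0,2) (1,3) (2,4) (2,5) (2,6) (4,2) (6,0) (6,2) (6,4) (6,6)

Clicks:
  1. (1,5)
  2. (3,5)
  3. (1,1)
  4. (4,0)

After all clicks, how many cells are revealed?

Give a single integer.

Click 1 (1,5) count=3: revealed 1 new [(1,5)] -> total=1
Click 2 (3,5) count=3: revealed 1 new [(3,5)] -> total=2
Click 3 (1,1) count=2: revealed 1 new [(1,1)] -> total=3
Click 4 (4,0) count=0: revealed 12 new [(1,0) (1,2) (2,0) (2,1) (2,2) (3,0) (3,1) (3,2) (4,0) (4,1) (5,0) (5,1)] -> total=15

Answer: 15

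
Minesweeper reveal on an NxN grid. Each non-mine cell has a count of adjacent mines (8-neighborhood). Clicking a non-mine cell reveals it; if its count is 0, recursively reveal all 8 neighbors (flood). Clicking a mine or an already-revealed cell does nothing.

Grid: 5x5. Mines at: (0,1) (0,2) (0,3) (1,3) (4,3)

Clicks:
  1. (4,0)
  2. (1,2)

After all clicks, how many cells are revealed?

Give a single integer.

Answer: 12

Derivation:
Click 1 (4,0) count=0: revealed 12 new [(1,0) (1,1) (1,2) (2,0) (2,1) (2,2) (3,0) (3,1) (3,2) (4,0) (4,1) (4,2)] -> total=12
Click 2 (1,2) count=4: revealed 0 new [(none)] -> total=12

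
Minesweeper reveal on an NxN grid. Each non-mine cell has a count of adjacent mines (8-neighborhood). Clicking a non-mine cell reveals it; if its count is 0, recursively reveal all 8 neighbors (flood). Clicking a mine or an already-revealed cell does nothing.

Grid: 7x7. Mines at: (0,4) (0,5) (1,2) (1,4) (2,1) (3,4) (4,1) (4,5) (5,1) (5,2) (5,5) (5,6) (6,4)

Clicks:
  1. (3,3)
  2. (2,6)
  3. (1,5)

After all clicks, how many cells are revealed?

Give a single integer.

Click 1 (3,3) count=1: revealed 1 new [(3,3)] -> total=1
Click 2 (2,6) count=0: revealed 6 new [(1,5) (1,6) (2,5) (2,6) (3,5) (3,6)] -> total=7
Click 3 (1,5) count=3: revealed 0 new [(none)] -> total=7

Answer: 7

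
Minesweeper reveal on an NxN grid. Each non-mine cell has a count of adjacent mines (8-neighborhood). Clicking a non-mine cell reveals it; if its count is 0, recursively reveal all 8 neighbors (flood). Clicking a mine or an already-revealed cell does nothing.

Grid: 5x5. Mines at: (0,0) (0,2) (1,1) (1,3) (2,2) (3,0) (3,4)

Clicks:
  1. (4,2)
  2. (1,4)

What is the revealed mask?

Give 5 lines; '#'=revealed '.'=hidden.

Click 1 (4,2) count=0: revealed 6 new [(3,1) (3,2) (3,3) (4,1) (4,2) (4,3)] -> total=6
Click 2 (1,4) count=1: revealed 1 new [(1,4)] -> total=7

Answer: .....
....#
.....
.###.
.###.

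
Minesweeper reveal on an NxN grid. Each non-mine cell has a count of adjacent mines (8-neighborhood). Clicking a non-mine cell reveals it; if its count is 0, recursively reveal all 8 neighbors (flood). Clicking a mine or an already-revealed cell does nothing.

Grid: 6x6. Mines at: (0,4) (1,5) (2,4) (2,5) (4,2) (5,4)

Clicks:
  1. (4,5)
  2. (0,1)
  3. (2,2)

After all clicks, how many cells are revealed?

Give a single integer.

Click 1 (4,5) count=1: revealed 1 new [(4,5)] -> total=1
Click 2 (0,1) count=0: revealed 20 new [(0,0) (0,1) (0,2) (0,3) (1,0) (1,1) (1,2) (1,3) (2,0) (2,1) (2,2) (2,3) (3,0) (3,1) (3,2) (3,3) (4,0) (4,1) (5,0) (5,1)] -> total=21
Click 3 (2,2) count=0: revealed 0 new [(none)] -> total=21

Answer: 21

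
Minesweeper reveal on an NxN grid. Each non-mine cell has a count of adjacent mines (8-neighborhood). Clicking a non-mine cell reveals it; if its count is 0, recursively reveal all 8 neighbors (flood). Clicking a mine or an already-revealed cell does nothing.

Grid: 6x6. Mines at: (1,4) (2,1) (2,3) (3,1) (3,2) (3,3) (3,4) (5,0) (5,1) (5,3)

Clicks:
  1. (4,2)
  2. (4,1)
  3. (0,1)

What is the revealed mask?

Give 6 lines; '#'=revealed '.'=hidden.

Answer: ####..
####..
......
......
.##...
......

Derivation:
Click 1 (4,2) count=5: revealed 1 new [(4,2)] -> total=1
Click 2 (4,1) count=4: revealed 1 new [(4,1)] -> total=2
Click 3 (0,1) count=0: revealed 8 new [(0,0) (0,1) (0,2) (0,3) (1,0) (1,1) (1,2) (1,3)] -> total=10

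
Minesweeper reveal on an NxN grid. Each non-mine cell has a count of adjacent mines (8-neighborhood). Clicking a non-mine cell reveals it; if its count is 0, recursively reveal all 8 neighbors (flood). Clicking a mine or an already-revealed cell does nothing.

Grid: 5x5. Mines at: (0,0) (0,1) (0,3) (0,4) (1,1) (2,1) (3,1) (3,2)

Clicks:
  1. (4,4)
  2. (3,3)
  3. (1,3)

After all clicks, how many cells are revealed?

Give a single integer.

Click 1 (4,4) count=0: revealed 8 new [(1,3) (1,4) (2,3) (2,4) (3,3) (3,4) (4,3) (4,4)] -> total=8
Click 2 (3,3) count=1: revealed 0 new [(none)] -> total=8
Click 3 (1,3) count=2: revealed 0 new [(none)] -> total=8

Answer: 8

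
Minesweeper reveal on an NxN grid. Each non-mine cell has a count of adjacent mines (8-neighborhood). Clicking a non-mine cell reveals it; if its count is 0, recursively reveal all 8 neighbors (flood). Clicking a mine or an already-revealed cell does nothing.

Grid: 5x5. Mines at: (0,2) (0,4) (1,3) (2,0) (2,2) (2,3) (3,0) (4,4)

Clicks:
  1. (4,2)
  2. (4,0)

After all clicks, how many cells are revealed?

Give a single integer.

Answer: 7

Derivation:
Click 1 (4,2) count=0: revealed 6 new [(3,1) (3,2) (3,3) (4,1) (4,2) (4,3)] -> total=6
Click 2 (4,0) count=1: revealed 1 new [(4,0)] -> total=7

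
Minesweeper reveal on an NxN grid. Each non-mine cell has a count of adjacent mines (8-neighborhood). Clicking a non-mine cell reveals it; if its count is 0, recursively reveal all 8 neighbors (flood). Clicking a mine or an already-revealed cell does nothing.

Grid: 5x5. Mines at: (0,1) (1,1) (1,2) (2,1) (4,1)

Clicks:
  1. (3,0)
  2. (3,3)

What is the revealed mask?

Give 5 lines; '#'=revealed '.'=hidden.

Answer: ...##
...##
..###
#.###
..###

Derivation:
Click 1 (3,0) count=2: revealed 1 new [(3,0)] -> total=1
Click 2 (3,3) count=0: revealed 13 new [(0,3) (0,4) (1,3) (1,4) (2,2) (2,3) (2,4) (3,2) (3,3) (3,4) (4,2) (4,3) (4,4)] -> total=14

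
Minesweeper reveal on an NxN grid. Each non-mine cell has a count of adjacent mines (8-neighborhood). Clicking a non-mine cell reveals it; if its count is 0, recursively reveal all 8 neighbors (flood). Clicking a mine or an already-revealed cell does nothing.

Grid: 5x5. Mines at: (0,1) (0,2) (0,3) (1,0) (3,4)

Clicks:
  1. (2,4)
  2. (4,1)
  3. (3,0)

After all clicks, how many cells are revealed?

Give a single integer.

Click 1 (2,4) count=1: revealed 1 new [(2,4)] -> total=1
Click 2 (4,1) count=0: revealed 15 new [(1,1) (1,2) (1,3) (2,0) (2,1) (2,2) (2,3) (3,0) (3,1) (3,2) (3,3) (4,0) (4,1) (4,2) (4,3)] -> total=16
Click 3 (3,0) count=0: revealed 0 new [(none)] -> total=16

Answer: 16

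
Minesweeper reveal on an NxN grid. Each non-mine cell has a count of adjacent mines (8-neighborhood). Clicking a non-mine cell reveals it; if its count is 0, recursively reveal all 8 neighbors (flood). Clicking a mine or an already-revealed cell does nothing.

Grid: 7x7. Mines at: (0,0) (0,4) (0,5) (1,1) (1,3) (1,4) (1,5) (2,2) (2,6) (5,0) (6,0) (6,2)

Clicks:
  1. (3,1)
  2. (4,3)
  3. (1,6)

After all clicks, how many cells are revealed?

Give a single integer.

Answer: 26

Derivation:
Click 1 (3,1) count=1: revealed 1 new [(3,1)] -> total=1
Click 2 (4,3) count=0: revealed 24 new [(2,3) (2,4) (2,5) (3,2) (3,3) (3,4) (3,5) (3,6) (4,1) (4,2) (4,3) (4,4) (4,5) (4,6) (5,1) (5,2) (5,3) (5,4) (5,5) (5,6) (6,3) (6,4) (6,5) (6,6)] -> total=25
Click 3 (1,6) count=3: revealed 1 new [(1,6)] -> total=26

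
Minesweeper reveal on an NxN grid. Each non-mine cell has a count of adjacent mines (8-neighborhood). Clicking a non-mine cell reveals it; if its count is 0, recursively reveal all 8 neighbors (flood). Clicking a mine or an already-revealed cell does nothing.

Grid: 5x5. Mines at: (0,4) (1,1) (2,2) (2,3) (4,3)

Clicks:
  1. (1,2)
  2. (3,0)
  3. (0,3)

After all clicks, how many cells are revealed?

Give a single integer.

Click 1 (1,2) count=3: revealed 1 new [(1,2)] -> total=1
Click 2 (3,0) count=0: revealed 8 new [(2,0) (2,1) (3,0) (3,1) (3,2) (4,0) (4,1) (4,2)] -> total=9
Click 3 (0,3) count=1: revealed 1 new [(0,3)] -> total=10

Answer: 10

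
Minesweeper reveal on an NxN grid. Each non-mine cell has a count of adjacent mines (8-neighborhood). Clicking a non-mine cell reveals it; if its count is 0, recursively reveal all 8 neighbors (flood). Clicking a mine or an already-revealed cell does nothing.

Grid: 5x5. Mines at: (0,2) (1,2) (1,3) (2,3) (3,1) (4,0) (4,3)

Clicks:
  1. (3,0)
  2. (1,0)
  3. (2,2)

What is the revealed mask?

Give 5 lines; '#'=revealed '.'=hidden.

Click 1 (3,0) count=2: revealed 1 new [(3,0)] -> total=1
Click 2 (1,0) count=0: revealed 6 new [(0,0) (0,1) (1,0) (1,1) (2,0) (2,1)] -> total=7
Click 3 (2,2) count=4: revealed 1 new [(2,2)] -> total=8

Answer: ##...
##...
###..
#....
.....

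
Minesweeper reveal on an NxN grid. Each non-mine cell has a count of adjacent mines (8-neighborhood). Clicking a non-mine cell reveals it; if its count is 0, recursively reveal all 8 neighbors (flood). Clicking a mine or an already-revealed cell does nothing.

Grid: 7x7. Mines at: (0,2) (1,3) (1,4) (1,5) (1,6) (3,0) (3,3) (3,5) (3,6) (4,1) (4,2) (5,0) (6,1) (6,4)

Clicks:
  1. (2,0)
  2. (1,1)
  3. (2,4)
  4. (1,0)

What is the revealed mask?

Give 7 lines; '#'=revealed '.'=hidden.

Answer: ##.....
##.....
##..#..
.......
.......
.......
.......

Derivation:
Click 1 (2,0) count=1: revealed 1 new [(2,0)] -> total=1
Click 2 (1,1) count=1: revealed 1 new [(1,1)] -> total=2
Click 3 (2,4) count=5: revealed 1 new [(2,4)] -> total=3
Click 4 (1,0) count=0: revealed 4 new [(0,0) (0,1) (1,0) (2,1)] -> total=7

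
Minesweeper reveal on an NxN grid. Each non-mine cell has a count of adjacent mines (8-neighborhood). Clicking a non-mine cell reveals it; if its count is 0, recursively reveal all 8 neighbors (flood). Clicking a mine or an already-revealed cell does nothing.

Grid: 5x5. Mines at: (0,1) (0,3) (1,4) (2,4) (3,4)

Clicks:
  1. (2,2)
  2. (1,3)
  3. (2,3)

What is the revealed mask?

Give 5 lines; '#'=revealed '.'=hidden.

Answer: .....
####.
####.
####.
####.

Derivation:
Click 1 (2,2) count=0: revealed 16 new [(1,0) (1,1) (1,2) (1,3) (2,0) (2,1) (2,2) (2,3) (3,0) (3,1) (3,2) (3,3) (4,0) (4,1) (4,2) (4,3)] -> total=16
Click 2 (1,3) count=3: revealed 0 new [(none)] -> total=16
Click 3 (2,3) count=3: revealed 0 new [(none)] -> total=16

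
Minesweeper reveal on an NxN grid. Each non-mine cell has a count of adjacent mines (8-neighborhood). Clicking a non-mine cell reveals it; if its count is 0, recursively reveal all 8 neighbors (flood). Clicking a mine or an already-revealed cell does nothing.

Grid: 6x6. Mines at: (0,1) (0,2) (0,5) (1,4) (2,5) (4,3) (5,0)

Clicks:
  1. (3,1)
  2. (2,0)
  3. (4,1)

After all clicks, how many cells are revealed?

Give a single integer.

Click 1 (3,1) count=0: revealed 15 new [(1,0) (1,1) (1,2) (1,3) (2,0) (2,1) (2,2) (2,3) (3,0) (3,1) (3,2) (3,3) (4,0) (4,1) (4,2)] -> total=15
Click 2 (2,0) count=0: revealed 0 new [(none)] -> total=15
Click 3 (4,1) count=1: revealed 0 new [(none)] -> total=15

Answer: 15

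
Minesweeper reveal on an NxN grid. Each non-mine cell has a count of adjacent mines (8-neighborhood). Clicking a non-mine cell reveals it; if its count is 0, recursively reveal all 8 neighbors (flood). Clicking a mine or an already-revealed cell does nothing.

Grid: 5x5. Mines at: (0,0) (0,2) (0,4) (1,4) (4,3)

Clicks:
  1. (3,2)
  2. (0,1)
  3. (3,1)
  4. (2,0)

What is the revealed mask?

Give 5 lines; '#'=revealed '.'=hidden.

Answer: .#...
####.
####.
####.
###..

Derivation:
Click 1 (3,2) count=1: revealed 1 new [(3,2)] -> total=1
Click 2 (0,1) count=2: revealed 1 new [(0,1)] -> total=2
Click 3 (3,1) count=0: revealed 14 new [(1,0) (1,1) (1,2) (1,3) (2,0) (2,1) (2,2) (2,3) (3,0) (3,1) (3,3) (4,0) (4,1) (4,2)] -> total=16
Click 4 (2,0) count=0: revealed 0 new [(none)] -> total=16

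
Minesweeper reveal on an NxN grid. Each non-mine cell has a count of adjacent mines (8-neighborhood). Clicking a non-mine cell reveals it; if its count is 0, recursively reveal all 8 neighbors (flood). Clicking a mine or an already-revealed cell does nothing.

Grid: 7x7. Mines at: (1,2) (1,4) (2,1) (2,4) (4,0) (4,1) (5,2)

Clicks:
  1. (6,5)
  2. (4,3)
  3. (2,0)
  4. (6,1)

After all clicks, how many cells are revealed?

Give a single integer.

Answer: 24

Derivation:
Click 1 (6,5) count=0: revealed 22 new [(0,5) (0,6) (1,5) (1,6) (2,5) (2,6) (3,3) (3,4) (3,5) (3,6) (4,3) (4,4) (4,5) (4,6) (5,3) (5,4) (5,5) (5,6) (6,3) (6,4) (6,5) (6,6)] -> total=22
Click 2 (4,3) count=1: revealed 0 new [(none)] -> total=22
Click 3 (2,0) count=1: revealed 1 new [(2,0)] -> total=23
Click 4 (6,1) count=1: revealed 1 new [(6,1)] -> total=24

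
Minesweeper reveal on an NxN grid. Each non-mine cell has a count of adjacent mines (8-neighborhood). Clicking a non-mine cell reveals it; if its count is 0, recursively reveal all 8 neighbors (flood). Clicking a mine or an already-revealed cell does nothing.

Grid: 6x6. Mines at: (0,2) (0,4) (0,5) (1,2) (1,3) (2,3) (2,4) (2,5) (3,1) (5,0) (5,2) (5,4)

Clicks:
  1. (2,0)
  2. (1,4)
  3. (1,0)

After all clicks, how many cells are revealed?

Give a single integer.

Click 1 (2,0) count=1: revealed 1 new [(2,0)] -> total=1
Click 2 (1,4) count=6: revealed 1 new [(1,4)] -> total=2
Click 3 (1,0) count=0: revealed 5 new [(0,0) (0,1) (1,0) (1,1) (2,1)] -> total=7

Answer: 7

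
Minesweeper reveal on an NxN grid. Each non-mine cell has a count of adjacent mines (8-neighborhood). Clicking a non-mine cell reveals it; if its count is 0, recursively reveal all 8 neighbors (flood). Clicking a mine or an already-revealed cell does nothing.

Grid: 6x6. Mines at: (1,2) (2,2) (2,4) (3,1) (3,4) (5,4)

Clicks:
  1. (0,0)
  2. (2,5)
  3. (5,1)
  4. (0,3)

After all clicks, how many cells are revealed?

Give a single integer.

Answer: 16

Derivation:
Click 1 (0,0) count=0: revealed 6 new [(0,0) (0,1) (1,0) (1,1) (2,0) (2,1)] -> total=6
Click 2 (2,5) count=2: revealed 1 new [(2,5)] -> total=7
Click 3 (5,1) count=0: revealed 8 new [(4,0) (4,1) (4,2) (4,3) (5,0) (5,1) (5,2) (5,3)] -> total=15
Click 4 (0,3) count=1: revealed 1 new [(0,3)] -> total=16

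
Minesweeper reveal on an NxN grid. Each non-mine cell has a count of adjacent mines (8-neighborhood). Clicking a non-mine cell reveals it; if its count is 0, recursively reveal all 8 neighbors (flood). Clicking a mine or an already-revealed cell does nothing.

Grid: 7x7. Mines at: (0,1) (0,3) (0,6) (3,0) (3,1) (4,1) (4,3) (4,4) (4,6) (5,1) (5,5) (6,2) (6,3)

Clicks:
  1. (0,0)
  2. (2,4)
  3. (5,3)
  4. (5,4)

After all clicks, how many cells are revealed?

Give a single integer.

Answer: 18

Derivation:
Click 1 (0,0) count=1: revealed 1 new [(0,0)] -> total=1
Click 2 (2,4) count=0: revealed 15 new [(1,2) (1,3) (1,4) (1,5) (1,6) (2,2) (2,3) (2,4) (2,5) (2,6) (3,2) (3,3) (3,4) (3,5) (3,6)] -> total=16
Click 3 (5,3) count=4: revealed 1 new [(5,3)] -> total=17
Click 4 (5,4) count=4: revealed 1 new [(5,4)] -> total=18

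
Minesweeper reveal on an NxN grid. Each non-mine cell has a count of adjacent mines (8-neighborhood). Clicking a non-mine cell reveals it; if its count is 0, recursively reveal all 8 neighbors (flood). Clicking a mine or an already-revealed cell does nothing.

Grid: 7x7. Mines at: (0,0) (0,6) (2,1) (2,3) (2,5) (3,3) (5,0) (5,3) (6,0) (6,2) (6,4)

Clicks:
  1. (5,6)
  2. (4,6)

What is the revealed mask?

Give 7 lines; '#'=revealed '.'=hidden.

Answer: .......
.......
.......
....###
....###
....###
.....##

Derivation:
Click 1 (5,6) count=0: revealed 11 new [(3,4) (3,5) (3,6) (4,4) (4,5) (4,6) (5,4) (5,5) (5,6) (6,5) (6,6)] -> total=11
Click 2 (4,6) count=0: revealed 0 new [(none)] -> total=11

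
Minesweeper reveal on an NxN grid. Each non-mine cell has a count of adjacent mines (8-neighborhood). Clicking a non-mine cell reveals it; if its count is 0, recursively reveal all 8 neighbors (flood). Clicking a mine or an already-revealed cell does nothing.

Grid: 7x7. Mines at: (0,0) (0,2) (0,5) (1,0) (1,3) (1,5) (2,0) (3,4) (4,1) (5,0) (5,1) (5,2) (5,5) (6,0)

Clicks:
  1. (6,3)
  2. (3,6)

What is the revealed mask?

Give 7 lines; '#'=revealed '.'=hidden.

Click 1 (6,3) count=1: revealed 1 new [(6,3)] -> total=1
Click 2 (3,6) count=0: revealed 6 new [(2,5) (2,6) (3,5) (3,6) (4,5) (4,6)] -> total=7

Answer: .......
.......
.....##
.....##
.....##
.......
...#...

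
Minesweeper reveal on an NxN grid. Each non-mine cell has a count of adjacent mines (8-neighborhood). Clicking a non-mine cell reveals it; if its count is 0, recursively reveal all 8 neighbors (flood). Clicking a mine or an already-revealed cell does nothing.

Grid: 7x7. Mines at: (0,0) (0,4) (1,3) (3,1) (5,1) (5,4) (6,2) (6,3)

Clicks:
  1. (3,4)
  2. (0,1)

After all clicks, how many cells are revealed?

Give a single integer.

Answer: 25

Derivation:
Click 1 (3,4) count=0: revealed 24 new [(0,5) (0,6) (1,4) (1,5) (1,6) (2,2) (2,3) (2,4) (2,5) (2,6) (3,2) (3,3) (3,4) (3,5) (3,6) (4,2) (4,3) (4,4) (4,5) (4,6) (5,5) (5,6) (6,5) (6,6)] -> total=24
Click 2 (0,1) count=1: revealed 1 new [(0,1)] -> total=25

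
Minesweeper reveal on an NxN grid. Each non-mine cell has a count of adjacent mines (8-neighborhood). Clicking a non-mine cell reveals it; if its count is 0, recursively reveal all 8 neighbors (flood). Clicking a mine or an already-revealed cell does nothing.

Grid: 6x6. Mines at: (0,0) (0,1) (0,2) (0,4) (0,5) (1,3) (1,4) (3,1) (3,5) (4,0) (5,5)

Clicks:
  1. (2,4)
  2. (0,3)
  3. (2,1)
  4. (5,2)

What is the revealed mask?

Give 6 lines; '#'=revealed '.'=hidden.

Answer: ...#..
......
.####.
..###.
.####.
.####.

Derivation:
Click 1 (2,4) count=3: revealed 1 new [(2,4)] -> total=1
Click 2 (0,3) count=4: revealed 1 new [(0,3)] -> total=2
Click 3 (2,1) count=1: revealed 1 new [(2,1)] -> total=3
Click 4 (5,2) count=0: revealed 13 new [(2,2) (2,3) (3,2) (3,3) (3,4) (4,1) (4,2) (4,3) (4,4) (5,1) (5,2) (5,3) (5,4)] -> total=16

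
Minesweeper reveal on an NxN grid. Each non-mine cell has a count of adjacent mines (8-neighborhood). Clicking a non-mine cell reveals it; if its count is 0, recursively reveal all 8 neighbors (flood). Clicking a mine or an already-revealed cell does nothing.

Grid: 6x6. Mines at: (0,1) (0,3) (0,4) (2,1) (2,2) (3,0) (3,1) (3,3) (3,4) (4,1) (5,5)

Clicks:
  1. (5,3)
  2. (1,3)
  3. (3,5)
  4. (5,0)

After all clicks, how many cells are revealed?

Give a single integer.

Click 1 (5,3) count=0: revealed 6 new [(4,2) (4,3) (4,4) (5,2) (5,3) (5,4)] -> total=6
Click 2 (1,3) count=3: revealed 1 new [(1,3)] -> total=7
Click 3 (3,5) count=1: revealed 1 new [(3,5)] -> total=8
Click 4 (5,0) count=1: revealed 1 new [(5,0)] -> total=9

Answer: 9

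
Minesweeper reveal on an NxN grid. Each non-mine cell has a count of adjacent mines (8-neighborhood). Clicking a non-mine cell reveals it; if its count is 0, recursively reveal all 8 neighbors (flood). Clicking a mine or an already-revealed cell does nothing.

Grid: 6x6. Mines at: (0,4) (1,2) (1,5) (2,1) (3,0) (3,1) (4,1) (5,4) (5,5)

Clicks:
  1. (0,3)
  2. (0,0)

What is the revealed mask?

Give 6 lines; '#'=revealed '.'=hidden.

Answer: ##.#..
##....
......
......
......
......

Derivation:
Click 1 (0,3) count=2: revealed 1 new [(0,3)] -> total=1
Click 2 (0,0) count=0: revealed 4 new [(0,0) (0,1) (1,0) (1,1)] -> total=5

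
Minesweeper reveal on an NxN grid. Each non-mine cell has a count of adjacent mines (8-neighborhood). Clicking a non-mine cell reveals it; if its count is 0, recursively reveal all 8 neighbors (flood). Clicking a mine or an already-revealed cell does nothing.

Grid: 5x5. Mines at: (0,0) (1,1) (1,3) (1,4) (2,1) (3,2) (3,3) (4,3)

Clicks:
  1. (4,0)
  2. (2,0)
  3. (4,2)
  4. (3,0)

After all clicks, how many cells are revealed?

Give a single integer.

Click 1 (4,0) count=0: revealed 4 new [(3,0) (3,1) (4,0) (4,1)] -> total=4
Click 2 (2,0) count=2: revealed 1 new [(2,0)] -> total=5
Click 3 (4,2) count=3: revealed 1 new [(4,2)] -> total=6
Click 4 (3,0) count=1: revealed 0 new [(none)] -> total=6

Answer: 6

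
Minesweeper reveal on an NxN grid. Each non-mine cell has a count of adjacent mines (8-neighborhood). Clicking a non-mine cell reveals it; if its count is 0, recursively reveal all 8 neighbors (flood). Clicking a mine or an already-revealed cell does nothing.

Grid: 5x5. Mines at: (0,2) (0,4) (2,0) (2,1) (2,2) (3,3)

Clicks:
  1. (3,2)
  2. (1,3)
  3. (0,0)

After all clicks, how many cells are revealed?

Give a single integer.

Click 1 (3,2) count=3: revealed 1 new [(3,2)] -> total=1
Click 2 (1,3) count=3: revealed 1 new [(1,3)] -> total=2
Click 3 (0,0) count=0: revealed 4 new [(0,0) (0,1) (1,0) (1,1)] -> total=6

Answer: 6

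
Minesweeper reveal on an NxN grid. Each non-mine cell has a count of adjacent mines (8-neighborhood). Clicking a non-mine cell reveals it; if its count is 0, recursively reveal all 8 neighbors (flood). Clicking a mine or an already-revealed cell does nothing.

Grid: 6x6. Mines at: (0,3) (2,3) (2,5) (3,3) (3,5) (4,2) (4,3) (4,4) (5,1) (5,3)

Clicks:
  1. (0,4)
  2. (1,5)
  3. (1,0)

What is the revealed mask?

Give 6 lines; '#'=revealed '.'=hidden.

Answer: ###.#.
###..#
###...
###...
##....
......

Derivation:
Click 1 (0,4) count=1: revealed 1 new [(0,4)] -> total=1
Click 2 (1,5) count=1: revealed 1 new [(1,5)] -> total=2
Click 3 (1,0) count=0: revealed 14 new [(0,0) (0,1) (0,2) (1,0) (1,1) (1,2) (2,0) (2,1) (2,2) (3,0) (3,1) (3,2) (4,0) (4,1)] -> total=16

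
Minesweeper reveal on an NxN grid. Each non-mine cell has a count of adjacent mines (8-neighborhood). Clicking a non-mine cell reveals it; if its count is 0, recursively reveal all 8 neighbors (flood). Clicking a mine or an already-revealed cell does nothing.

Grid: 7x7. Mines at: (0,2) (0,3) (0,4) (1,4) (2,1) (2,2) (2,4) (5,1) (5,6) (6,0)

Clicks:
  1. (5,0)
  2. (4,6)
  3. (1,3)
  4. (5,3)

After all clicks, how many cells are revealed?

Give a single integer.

Click 1 (5,0) count=2: revealed 1 new [(5,0)] -> total=1
Click 2 (4,6) count=1: revealed 1 new [(4,6)] -> total=2
Click 3 (1,3) count=6: revealed 1 new [(1,3)] -> total=3
Click 4 (5,3) count=0: revealed 16 new [(3,2) (3,3) (3,4) (3,5) (4,2) (4,3) (4,4) (4,5) (5,2) (5,3) (5,4) (5,5) (6,2) (6,3) (6,4) (6,5)] -> total=19

Answer: 19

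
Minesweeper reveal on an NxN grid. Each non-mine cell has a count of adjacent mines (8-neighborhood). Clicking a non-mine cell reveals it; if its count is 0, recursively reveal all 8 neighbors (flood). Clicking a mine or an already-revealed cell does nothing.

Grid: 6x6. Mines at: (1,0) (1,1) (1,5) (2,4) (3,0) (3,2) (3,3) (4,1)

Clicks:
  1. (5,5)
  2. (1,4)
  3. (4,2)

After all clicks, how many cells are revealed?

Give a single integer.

Click 1 (5,5) count=0: revealed 10 new [(3,4) (3,5) (4,2) (4,3) (4,4) (4,5) (5,2) (5,3) (5,4) (5,5)] -> total=10
Click 2 (1,4) count=2: revealed 1 new [(1,4)] -> total=11
Click 3 (4,2) count=3: revealed 0 new [(none)] -> total=11

Answer: 11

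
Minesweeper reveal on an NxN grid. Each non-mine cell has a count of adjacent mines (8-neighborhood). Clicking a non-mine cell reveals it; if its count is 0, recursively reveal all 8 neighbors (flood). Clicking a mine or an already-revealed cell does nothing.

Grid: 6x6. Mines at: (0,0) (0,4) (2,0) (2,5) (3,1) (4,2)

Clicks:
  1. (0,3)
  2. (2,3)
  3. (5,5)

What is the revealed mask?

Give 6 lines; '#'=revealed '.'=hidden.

Answer: .###..
.####.
.####.
..####
...###
...###

Derivation:
Click 1 (0,3) count=1: revealed 1 new [(0,3)] -> total=1
Click 2 (2,3) count=0: revealed 13 new [(0,1) (0,2) (1,1) (1,2) (1,3) (1,4) (2,1) (2,2) (2,3) (2,4) (3,2) (3,3) (3,4)] -> total=14
Click 3 (5,5) count=0: revealed 7 new [(3,5) (4,3) (4,4) (4,5) (5,3) (5,4) (5,5)] -> total=21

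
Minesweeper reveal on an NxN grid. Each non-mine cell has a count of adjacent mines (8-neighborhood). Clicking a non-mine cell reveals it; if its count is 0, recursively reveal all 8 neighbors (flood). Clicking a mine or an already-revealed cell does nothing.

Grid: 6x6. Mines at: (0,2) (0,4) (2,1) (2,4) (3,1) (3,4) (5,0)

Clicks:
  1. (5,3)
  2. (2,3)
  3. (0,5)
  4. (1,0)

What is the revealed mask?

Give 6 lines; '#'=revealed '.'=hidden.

Answer: .....#
#.....
...#..
......
.#####
.#####

Derivation:
Click 1 (5,3) count=0: revealed 10 new [(4,1) (4,2) (4,3) (4,4) (4,5) (5,1) (5,2) (5,3) (5,4) (5,5)] -> total=10
Click 2 (2,3) count=2: revealed 1 new [(2,3)] -> total=11
Click 3 (0,5) count=1: revealed 1 new [(0,5)] -> total=12
Click 4 (1,0) count=1: revealed 1 new [(1,0)] -> total=13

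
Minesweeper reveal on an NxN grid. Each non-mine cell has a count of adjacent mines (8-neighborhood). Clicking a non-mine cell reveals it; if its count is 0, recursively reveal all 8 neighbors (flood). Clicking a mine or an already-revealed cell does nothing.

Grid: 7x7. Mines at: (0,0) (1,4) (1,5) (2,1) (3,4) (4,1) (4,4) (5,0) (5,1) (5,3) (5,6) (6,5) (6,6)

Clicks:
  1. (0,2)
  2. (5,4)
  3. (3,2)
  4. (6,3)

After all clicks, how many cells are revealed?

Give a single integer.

Click 1 (0,2) count=0: revealed 6 new [(0,1) (0,2) (0,3) (1,1) (1,2) (1,3)] -> total=6
Click 2 (5,4) count=3: revealed 1 new [(5,4)] -> total=7
Click 3 (3,2) count=2: revealed 1 new [(3,2)] -> total=8
Click 4 (6,3) count=1: revealed 1 new [(6,3)] -> total=9

Answer: 9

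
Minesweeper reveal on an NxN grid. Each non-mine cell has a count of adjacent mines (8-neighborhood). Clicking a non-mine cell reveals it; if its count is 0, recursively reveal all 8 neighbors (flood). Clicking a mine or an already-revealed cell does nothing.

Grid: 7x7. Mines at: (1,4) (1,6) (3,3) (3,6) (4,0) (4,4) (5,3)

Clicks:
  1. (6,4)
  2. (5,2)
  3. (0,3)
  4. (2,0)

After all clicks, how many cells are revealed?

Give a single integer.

Answer: 17

Derivation:
Click 1 (6,4) count=1: revealed 1 new [(6,4)] -> total=1
Click 2 (5,2) count=1: revealed 1 new [(5,2)] -> total=2
Click 3 (0,3) count=1: revealed 1 new [(0,3)] -> total=3
Click 4 (2,0) count=0: revealed 14 new [(0,0) (0,1) (0,2) (1,0) (1,1) (1,2) (1,3) (2,0) (2,1) (2,2) (2,3) (3,0) (3,1) (3,2)] -> total=17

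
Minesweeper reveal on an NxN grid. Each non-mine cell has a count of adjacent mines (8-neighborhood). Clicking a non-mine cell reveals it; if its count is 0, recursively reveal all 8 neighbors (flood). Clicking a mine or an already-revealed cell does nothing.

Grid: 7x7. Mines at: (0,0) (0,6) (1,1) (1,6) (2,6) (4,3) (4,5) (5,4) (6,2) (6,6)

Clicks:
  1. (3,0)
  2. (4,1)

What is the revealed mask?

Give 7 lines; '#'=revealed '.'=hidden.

Answer: .......
.......
###....
###....
###....
###....
##.....

Derivation:
Click 1 (3,0) count=0: revealed 14 new [(2,0) (2,1) (2,2) (3,0) (3,1) (3,2) (4,0) (4,1) (4,2) (5,0) (5,1) (5,2) (6,0) (6,1)] -> total=14
Click 2 (4,1) count=0: revealed 0 new [(none)] -> total=14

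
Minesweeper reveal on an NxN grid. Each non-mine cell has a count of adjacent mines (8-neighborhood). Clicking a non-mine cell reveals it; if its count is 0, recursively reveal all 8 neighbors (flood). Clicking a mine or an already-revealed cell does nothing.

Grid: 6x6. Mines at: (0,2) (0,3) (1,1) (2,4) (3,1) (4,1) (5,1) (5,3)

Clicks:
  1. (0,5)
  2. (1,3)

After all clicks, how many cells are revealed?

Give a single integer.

Answer: 5

Derivation:
Click 1 (0,5) count=0: revealed 4 new [(0,4) (0,5) (1,4) (1,5)] -> total=4
Click 2 (1,3) count=3: revealed 1 new [(1,3)] -> total=5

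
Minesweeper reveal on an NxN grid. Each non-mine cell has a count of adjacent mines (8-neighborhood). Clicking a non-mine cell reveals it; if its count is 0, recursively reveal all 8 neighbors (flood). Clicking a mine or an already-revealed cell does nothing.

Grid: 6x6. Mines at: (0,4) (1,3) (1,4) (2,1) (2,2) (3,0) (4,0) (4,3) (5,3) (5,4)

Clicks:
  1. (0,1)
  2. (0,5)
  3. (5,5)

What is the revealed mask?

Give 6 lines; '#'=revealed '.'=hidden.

Click 1 (0,1) count=0: revealed 6 new [(0,0) (0,1) (0,2) (1,0) (1,1) (1,2)] -> total=6
Click 2 (0,5) count=2: revealed 1 new [(0,5)] -> total=7
Click 3 (5,5) count=1: revealed 1 new [(5,5)] -> total=8

Answer: ###..#
###...
......
......
......
.....#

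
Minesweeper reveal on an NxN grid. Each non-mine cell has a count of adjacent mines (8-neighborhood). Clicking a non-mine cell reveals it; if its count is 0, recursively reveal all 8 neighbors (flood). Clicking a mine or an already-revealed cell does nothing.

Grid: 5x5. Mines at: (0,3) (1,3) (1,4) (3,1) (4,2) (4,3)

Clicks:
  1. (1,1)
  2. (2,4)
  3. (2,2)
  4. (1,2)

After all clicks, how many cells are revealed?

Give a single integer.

Answer: 10

Derivation:
Click 1 (1,1) count=0: revealed 9 new [(0,0) (0,1) (0,2) (1,0) (1,1) (1,2) (2,0) (2,1) (2,2)] -> total=9
Click 2 (2,4) count=2: revealed 1 new [(2,4)] -> total=10
Click 3 (2,2) count=2: revealed 0 new [(none)] -> total=10
Click 4 (1,2) count=2: revealed 0 new [(none)] -> total=10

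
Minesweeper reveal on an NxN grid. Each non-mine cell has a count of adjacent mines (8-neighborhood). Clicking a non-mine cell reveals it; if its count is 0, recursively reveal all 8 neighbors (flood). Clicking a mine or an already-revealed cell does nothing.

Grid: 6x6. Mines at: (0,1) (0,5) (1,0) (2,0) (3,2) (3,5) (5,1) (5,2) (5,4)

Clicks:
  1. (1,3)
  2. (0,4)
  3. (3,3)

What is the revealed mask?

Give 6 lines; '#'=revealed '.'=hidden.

Answer: ..###.
..###.
..###.
...#..
......
......

Derivation:
Click 1 (1,3) count=0: revealed 9 new [(0,2) (0,3) (0,4) (1,2) (1,3) (1,4) (2,2) (2,3) (2,4)] -> total=9
Click 2 (0,4) count=1: revealed 0 new [(none)] -> total=9
Click 3 (3,3) count=1: revealed 1 new [(3,3)] -> total=10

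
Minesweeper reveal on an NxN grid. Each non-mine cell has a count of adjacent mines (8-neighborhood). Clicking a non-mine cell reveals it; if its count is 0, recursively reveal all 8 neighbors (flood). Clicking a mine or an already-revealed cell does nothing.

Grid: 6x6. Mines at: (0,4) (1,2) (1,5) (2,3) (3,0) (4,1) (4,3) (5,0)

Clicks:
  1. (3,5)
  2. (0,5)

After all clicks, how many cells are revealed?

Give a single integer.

Answer: 9

Derivation:
Click 1 (3,5) count=0: revealed 8 new [(2,4) (2,5) (3,4) (3,5) (4,4) (4,5) (5,4) (5,5)] -> total=8
Click 2 (0,5) count=2: revealed 1 new [(0,5)] -> total=9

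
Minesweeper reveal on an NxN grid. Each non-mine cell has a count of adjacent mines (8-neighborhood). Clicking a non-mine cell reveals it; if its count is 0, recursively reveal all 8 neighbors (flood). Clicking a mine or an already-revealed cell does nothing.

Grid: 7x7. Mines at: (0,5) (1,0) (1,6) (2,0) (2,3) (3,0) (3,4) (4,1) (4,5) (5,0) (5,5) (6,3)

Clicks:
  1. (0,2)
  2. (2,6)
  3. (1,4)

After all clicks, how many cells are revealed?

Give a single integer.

Answer: 9

Derivation:
Click 1 (0,2) count=0: revealed 8 new [(0,1) (0,2) (0,3) (0,4) (1,1) (1,2) (1,3) (1,4)] -> total=8
Click 2 (2,6) count=1: revealed 1 new [(2,6)] -> total=9
Click 3 (1,4) count=2: revealed 0 new [(none)] -> total=9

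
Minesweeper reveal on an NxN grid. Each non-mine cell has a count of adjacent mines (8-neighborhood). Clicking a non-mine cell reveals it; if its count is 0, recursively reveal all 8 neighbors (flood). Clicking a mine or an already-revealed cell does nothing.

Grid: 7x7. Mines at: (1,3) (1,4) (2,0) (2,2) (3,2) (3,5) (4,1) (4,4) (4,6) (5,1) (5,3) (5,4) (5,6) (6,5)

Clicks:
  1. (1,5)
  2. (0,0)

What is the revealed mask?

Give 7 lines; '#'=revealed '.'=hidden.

Click 1 (1,5) count=1: revealed 1 new [(1,5)] -> total=1
Click 2 (0,0) count=0: revealed 6 new [(0,0) (0,1) (0,2) (1,0) (1,1) (1,2)] -> total=7

Answer: ###....
###..#.
.......
.......
.......
.......
.......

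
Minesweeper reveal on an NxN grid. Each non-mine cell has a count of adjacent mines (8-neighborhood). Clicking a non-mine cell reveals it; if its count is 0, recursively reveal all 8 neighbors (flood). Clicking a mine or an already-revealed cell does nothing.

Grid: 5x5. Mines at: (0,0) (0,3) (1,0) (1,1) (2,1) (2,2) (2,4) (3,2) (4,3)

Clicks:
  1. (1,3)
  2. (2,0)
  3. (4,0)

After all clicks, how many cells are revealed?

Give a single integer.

Click 1 (1,3) count=3: revealed 1 new [(1,3)] -> total=1
Click 2 (2,0) count=3: revealed 1 new [(2,0)] -> total=2
Click 3 (4,0) count=0: revealed 4 new [(3,0) (3,1) (4,0) (4,1)] -> total=6

Answer: 6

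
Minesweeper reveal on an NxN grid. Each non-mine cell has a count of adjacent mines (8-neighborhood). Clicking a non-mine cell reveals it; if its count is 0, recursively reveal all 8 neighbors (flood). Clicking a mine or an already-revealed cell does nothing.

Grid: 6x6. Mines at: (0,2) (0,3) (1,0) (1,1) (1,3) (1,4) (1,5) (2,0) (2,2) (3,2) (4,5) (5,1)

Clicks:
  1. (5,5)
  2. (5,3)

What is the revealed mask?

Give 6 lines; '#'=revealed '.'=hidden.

Answer: ......
......
......
......
..###.
..####

Derivation:
Click 1 (5,5) count=1: revealed 1 new [(5,5)] -> total=1
Click 2 (5,3) count=0: revealed 6 new [(4,2) (4,3) (4,4) (5,2) (5,3) (5,4)] -> total=7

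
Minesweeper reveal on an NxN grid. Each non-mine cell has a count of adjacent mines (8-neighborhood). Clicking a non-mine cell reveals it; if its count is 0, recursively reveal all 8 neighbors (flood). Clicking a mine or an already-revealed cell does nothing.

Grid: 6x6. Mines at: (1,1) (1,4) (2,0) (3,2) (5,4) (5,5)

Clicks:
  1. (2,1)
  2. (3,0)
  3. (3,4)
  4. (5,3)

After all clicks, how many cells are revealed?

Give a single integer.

Click 1 (2,1) count=3: revealed 1 new [(2,1)] -> total=1
Click 2 (3,0) count=1: revealed 1 new [(3,0)] -> total=2
Click 3 (3,4) count=0: revealed 9 new [(2,3) (2,4) (2,5) (3,3) (3,4) (3,5) (4,3) (4,4) (4,5)] -> total=11
Click 4 (5,3) count=1: revealed 1 new [(5,3)] -> total=12

Answer: 12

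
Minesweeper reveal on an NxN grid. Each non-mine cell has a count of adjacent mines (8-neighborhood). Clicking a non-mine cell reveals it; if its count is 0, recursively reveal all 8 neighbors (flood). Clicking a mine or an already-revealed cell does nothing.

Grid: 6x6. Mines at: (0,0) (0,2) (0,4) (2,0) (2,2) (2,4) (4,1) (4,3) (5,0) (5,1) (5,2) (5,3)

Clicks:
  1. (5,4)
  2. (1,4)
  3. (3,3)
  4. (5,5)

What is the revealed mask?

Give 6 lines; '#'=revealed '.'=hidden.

Click 1 (5,4) count=2: revealed 1 new [(5,4)] -> total=1
Click 2 (1,4) count=2: revealed 1 new [(1,4)] -> total=2
Click 3 (3,3) count=3: revealed 1 new [(3,3)] -> total=3
Click 4 (5,5) count=0: revealed 5 new [(3,4) (3,5) (4,4) (4,5) (5,5)] -> total=8

Answer: ......
....#.
......
...###
....##
....##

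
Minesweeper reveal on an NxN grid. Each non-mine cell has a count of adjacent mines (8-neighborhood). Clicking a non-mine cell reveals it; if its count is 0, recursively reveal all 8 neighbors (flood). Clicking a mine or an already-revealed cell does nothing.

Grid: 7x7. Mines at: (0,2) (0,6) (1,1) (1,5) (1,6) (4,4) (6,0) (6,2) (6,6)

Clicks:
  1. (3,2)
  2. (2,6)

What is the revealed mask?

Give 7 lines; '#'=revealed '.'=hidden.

Answer: .......
..###..
#####.#
#####..
####...
####...
.......

Derivation:
Click 1 (3,2) count=0: revealed 21 new [(1,2) (1,3) (1,4) (2,0) (2,1) (2,2) (2,3) (2,4) (3,0) (3,1) (3,2) (3,3) (3,4) (4,0) (4,1) (4,2) (4,3) (5,0) (5,1) (5,2) (5,3)] -> total=21
Click 2 (2,6) count=2: revealed 1 new [(2,6)] -> total=22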